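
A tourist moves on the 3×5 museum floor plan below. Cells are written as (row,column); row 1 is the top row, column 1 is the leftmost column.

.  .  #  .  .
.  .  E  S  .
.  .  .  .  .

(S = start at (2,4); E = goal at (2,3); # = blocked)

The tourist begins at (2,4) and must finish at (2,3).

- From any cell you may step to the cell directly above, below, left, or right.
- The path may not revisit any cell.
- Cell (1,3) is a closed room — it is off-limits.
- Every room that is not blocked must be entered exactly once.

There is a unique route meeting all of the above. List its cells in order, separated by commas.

Need to visit all 14 open cells exactly once, starting at (2,4) and ending at (2,3).
Route from (2,4): up 1 to (1,4), right 1 to (1,5), down 2 to (3,5), left 4 to (3,1), up 2 to (1,1), right 1 to (1,2), down 1 to (2,2), right 1 to (2,3) — 13 moves in all.
Check: all 14 open cells covered.

(2,4), (1,4), (1,5), (2,5), (3,5), (3,4), (3,3), (3,2), (3,1), (2,1), (1,1), (1,2), (2,2), (2,3)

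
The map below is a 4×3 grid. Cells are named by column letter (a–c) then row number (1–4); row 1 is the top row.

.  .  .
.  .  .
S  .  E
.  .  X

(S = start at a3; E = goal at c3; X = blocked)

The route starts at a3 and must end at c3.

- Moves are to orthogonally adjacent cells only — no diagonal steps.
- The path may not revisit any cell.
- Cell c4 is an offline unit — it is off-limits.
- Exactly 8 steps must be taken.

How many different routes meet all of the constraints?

Need simple routes of exactly 8 moves from a3 to c3 (Manhattan distance 2, so 3 moves are spent on a detour and 3 undoing it).
Enumerating: a3 a2 a1 b1 c1 c2 b2 b3 c3 | a3 a4 b4 b3 b2 b1 c1 c2 c3 | a3 b3 b2 a2 a1 b1 c1 c2 c3.
That gives 3 routes.

3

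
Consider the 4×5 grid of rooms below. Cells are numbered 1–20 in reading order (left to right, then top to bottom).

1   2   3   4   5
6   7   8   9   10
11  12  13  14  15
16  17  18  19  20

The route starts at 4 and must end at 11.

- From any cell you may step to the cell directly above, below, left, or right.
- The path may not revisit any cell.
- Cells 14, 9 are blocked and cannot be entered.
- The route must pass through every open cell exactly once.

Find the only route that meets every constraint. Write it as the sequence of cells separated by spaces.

4 5 10 15 20 19 18 13 8 3 2 1 6 7 12 17 16 11

Need to visit all 18 open cells exactly once, starting at 4 and ending at 11.
Cell 5 has only two open neighbours (10 and 4), so the path must pass straight through it: one of those is the cell it's entered from and the other is where it exits.
Route from 4: right 1 to 5, down 3 to 20, left 2 to 18, up 3 to 3, left 2 to 1, down 1 to 6, right 1 to 7, down 2 to 17, left 1 to 16, up 1 to 11 — 17 moves in all.
Check: all 18 open cells covered.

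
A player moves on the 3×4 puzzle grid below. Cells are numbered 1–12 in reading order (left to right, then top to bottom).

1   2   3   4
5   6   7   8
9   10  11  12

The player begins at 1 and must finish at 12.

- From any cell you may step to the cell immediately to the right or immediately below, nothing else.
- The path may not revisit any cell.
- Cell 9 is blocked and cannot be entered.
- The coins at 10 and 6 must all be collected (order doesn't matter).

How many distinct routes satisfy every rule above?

A right/down-only route from 1 to 12 makes exactly 2 down-moves and 3 right-moves in some order.
With no other constraints that would be C(5,2) = 10 routes.
A monotone route can only reach the required cells in the order 6, 10, so split there and multiply the segment counts (each segment already excludes blocked cells): 1→6: 2; 6→10: 1; 10→12: 1; product = 2.
That gives 2 routes.

2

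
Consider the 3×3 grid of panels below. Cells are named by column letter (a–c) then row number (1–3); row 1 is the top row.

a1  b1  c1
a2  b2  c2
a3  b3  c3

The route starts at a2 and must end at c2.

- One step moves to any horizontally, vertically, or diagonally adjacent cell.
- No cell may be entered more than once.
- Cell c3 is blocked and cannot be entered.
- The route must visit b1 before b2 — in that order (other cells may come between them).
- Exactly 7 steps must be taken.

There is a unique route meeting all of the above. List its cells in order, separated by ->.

The waypoints must appear in the order b1, b2, with no cell reused.
Route from a2: up 1 to a1, right 2 to c1, down-left 2 to a3, right 1 to b3, up-right 1 to c2 — 7 moves in all.
Check: order respected (b1 at step 2, b2 at step 4); 7 moves as required.

a2 -> a1 -> b1 -> c1 -> b2 -> a3 -> b3 -> c2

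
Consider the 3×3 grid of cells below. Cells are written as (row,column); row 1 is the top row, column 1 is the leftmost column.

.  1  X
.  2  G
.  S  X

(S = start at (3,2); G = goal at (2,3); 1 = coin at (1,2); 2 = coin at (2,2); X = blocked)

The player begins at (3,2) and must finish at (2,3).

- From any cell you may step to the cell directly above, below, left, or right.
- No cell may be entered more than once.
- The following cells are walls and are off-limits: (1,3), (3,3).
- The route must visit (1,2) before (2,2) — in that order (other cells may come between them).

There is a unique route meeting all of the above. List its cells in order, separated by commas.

(3,2), (3,1), (2,1), (1,1), (1,2), (2,2), (2,3)

The waypoints must appear in the order (1,2), (2,2), with no cell reused.
Route from (3,2): left 1 to (3,1), up 2 to (1,1), right 1 to (1,2), down 1 to (2,2), right 1 to (2,3) — 6 moves in all.
Check: order respected (1 at step 4, 2 at step 5).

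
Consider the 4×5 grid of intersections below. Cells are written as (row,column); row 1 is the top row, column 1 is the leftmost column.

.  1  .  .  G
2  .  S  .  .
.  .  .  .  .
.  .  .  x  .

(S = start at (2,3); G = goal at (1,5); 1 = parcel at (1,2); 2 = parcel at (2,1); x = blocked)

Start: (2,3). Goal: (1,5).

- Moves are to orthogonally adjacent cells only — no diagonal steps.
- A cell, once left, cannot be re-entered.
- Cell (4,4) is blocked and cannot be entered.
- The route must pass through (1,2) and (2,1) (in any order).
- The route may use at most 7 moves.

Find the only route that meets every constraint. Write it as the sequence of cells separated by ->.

Any route must reach (1,2) and (2,1) and still end at (1,5) within 7 moves, so the order of the required stops is forced.
Route from (2,3): left 2 to (2,1), up 1 to (1,1), right 4 to (1,5) — 7 moves in all.
Check: all required cells visited; 7 ≤ 7 moves.

(2,3) -> (2,2) -> (2,1) -> (1,1) -> (1,2) -> (1,3) -> (1,4) -> (1,5)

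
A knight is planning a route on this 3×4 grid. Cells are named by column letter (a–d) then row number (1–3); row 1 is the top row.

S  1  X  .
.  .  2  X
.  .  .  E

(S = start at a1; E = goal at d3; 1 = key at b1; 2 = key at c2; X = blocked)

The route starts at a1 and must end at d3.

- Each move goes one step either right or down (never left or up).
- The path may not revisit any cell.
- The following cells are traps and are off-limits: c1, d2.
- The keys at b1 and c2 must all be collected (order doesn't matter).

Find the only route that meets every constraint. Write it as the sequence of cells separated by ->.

Moves only go right or down, so the column and row indices never decrease.
Route from a1: right to b1, down to b2, right to c2, down to c3, right to d3 — 5 moves in all.
Check: all required cells visited.

a1 -> b1 -> b2 -> c2 -> c3 -> d3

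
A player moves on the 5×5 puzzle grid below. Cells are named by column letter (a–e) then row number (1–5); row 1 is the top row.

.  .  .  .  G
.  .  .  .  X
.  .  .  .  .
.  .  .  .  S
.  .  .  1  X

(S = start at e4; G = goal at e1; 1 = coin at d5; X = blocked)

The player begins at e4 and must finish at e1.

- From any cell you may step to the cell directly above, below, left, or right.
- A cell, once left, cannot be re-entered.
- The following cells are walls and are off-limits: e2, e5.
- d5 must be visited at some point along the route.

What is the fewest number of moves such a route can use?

Any route passes through d5 somewhere between e4 and e1. Summing Manhattan distances along the two legs (e4 → d5 → e1) gives a lower bound of 2 + 5 = 7 moves.
The shortest route satisfying every rule uses 9 moves: e4 → d4 → d5 → c5 → c4 → c3 → c2 → c1 → d1 → e1.
The bound of 7 isn't tight here; checking systematically, no route of length 7 through 8 satisfies every constraint, so 9 is the minimum.

9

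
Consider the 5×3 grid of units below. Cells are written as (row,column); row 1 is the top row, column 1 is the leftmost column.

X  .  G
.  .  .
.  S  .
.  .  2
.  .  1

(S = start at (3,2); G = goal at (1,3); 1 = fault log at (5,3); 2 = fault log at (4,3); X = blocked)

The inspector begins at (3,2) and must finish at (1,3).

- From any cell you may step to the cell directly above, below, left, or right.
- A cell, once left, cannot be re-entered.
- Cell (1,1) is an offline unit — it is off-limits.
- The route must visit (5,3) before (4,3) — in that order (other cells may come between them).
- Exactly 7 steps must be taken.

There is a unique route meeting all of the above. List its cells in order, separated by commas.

(3,2), (4,2), (5,2), (5,3), (4,3), (3,3), (2,3), (1,3)

The waypoints must appear in the order (5,3), (4,3), with no cell reused.
Route from (3,2): down 2 to (5,2), right 1 to (5,3), up 4 to (1,3) — 7 moves in all.
Check: order respected (1 at step 3, 2 at step 4); 7 moves as required.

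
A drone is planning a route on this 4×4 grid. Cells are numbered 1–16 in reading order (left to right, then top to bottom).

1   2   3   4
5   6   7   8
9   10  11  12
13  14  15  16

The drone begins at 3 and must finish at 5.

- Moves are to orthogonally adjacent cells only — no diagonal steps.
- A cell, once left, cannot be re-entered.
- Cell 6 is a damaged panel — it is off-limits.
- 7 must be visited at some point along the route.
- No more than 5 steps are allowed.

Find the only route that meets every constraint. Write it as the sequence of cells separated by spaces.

3 7 11 10 9 5

The budget equals the shortest possible length, so every move has to be on a shortest route through the required cells.
Route from 3: 2× down (reaching 11), 2× left (reaching 9), up to 5 — 5 moves in all.
Check: all required cells visited; 5 ≤ 5 moves.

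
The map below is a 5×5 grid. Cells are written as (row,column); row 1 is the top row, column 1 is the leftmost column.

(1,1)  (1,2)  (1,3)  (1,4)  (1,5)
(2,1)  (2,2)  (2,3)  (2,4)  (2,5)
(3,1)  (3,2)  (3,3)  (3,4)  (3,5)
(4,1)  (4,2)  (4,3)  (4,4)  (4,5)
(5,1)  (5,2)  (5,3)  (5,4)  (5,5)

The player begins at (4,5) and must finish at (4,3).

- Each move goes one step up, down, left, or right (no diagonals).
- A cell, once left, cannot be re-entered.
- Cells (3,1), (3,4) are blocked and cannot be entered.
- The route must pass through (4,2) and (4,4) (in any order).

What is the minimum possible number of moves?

6

Any route passes through (4,2) and (4,4) in some order between (4,5) and (4,3). Summing Manhattan distances along each leg and taking the cheapest ordering ((4,5) → (4,4) → (4,2) → (4,3)) gives a lower bound of 1 + 2 + 1 = 4 moves.
The shortest route satisfying every rule uses 6 moves: (4,5) → (4,4) → (5,4) → (5,3) → (5,2) → (4,2) → (4,3).
The bound of 4 isn't tight here; checking systematically, no route of length 4 through 5 satisfies every constraint, so 6 is the minimum.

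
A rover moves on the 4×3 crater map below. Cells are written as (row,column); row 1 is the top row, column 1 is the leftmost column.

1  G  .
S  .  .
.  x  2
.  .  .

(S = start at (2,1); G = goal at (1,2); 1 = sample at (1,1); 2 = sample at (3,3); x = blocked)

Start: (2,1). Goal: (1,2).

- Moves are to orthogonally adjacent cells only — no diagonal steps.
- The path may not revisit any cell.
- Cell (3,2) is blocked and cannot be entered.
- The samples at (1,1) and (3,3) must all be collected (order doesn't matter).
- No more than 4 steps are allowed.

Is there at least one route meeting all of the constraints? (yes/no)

Even ignoring the no-revisit rule, getting from (2,1) to (1,2), taking the cheapest ordering (2,1) → (1,1) → (3,3) → (1,2) needs at least 1 + 4 + 3 = 8 moves (Manhattan distance per leg), which exceeds the 4-move limit.

no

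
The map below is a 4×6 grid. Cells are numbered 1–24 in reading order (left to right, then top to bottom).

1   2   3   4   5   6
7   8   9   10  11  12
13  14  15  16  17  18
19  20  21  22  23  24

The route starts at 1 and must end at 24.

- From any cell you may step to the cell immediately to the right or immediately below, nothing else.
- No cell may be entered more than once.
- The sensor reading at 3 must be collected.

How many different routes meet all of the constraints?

20

A right/down-only route from 1 to 24 makes exactly 3 down-moves and 5 right-moves in some order.
With no other constraints that would be C(8,3) = 56 routes.
Split at 3 and multiply the segment counts: 1→3: 1; 3→24: 20; product = 20.
That gives 20 routes.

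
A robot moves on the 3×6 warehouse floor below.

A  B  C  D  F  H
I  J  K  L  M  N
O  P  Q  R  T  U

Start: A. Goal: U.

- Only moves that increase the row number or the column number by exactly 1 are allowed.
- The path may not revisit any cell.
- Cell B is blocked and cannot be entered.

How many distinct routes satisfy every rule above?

A right/down-only route from A to U makes exactly 2 down-moves and 5 right-moves in some order.
With no other constraints that would be C(7,2) = 21 routes.
Subtract routes through each blocked cell (inclusion–exclusion for overlaps): − through B: 15 → 6.
That gives 6 routes.

6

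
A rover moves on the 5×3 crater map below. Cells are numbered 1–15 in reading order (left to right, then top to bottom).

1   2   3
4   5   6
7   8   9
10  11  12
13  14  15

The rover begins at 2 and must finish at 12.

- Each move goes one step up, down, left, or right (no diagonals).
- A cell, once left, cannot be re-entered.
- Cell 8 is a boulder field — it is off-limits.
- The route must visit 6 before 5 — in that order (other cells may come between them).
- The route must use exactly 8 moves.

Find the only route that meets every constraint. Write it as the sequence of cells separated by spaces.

2 3 6 5 4 7 10 11 12

The waypoints must appear in the order 6, 5, with no cell reused.
Route from 2: right to 3, down to 6, 2× left (reaching 4), 2× down (reaching 10), 2× right (reaching 12) — 8 moves in all.
Check: order respected (6 at step 2, 5 at step 3); 8 moves as required.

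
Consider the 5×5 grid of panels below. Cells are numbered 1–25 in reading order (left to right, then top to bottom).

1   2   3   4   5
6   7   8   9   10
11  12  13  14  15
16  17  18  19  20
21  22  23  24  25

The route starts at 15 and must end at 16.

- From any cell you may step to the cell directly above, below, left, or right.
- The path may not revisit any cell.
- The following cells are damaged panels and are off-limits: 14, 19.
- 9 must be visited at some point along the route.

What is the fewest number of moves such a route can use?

Any route passes through 9 somewhere between 15 and 16. Summing Manhattan distances along the two legs (15 → 9 → 16) gives a lower bound of 2 + 5 = 7 moves.
A route of 7 moves achieves this: 15 → 10 → 9 → 8 → 13 → 18 → 17 → 16.
Since 7 matches the lower bound, it is optimal.

7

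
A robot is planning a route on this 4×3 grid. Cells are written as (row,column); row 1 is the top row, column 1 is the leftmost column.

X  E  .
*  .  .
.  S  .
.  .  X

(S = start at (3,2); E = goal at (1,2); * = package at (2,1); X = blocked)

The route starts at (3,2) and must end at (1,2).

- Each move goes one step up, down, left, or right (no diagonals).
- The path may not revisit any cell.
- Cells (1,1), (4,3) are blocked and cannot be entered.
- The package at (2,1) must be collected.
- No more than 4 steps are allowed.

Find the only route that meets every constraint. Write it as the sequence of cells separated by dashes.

Any route must reach (2,1) and still end at (1,2) within 4 moves, so the order of the required stops is forced.
Route from (3,2): left 1 to (3,1), up 1 to (2,1), right 1 to (2,2), up 1 to (1,2) — 4 moves in all.
Check: all required cells visited; 4 ≤ 4 moves.

(3,2) - (3,1) - (2,1) - (2,2) - (1,2)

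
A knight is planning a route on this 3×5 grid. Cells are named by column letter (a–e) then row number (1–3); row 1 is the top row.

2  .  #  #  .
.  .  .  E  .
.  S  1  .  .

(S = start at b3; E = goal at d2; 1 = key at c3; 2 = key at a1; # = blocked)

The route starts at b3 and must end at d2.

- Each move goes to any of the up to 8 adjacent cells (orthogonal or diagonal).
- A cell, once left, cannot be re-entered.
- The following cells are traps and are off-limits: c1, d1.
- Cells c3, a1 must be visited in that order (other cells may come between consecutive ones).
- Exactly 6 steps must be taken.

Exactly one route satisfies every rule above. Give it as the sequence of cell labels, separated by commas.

The waypoints must appear in the order c3, a1, with no cell reused.
Route from b3: right 1 to c3, up-left 2 to a1, right 1 to b1, down-right 1 to c2, right 1 to d2 — 6 moves in all.
Check: order respected (1 at step 1, 2 at step 3); 6 moves as required.

b3, c3, b2, a1, b1, c2, d2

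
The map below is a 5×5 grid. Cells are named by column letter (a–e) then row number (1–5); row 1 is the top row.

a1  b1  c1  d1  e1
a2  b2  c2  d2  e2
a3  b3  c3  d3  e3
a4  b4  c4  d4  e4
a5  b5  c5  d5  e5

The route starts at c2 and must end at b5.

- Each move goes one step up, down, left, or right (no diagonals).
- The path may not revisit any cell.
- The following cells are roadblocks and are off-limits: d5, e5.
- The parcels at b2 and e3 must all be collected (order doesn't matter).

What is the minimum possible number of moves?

10

Any route passes through b2 and e3 in some order between c2 and b5. Summing Manhattan distances along each leg and taking the cheapest ordering (c2 → b2 → e3 → b5) gives a lower bound of 1 + 4 + 5 = 10 moves.
A route of 10 moves achieves this: c2 → b2 → b3 → c3 → d3 → e3 → e4 → d4 → c4 → c5 → b5.
Since 10 matches the lower bound, it is optimal.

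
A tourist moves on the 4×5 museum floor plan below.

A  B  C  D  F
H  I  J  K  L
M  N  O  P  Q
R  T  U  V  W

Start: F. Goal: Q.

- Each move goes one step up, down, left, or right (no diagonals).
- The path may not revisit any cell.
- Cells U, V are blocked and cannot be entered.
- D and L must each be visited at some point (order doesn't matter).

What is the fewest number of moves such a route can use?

Any route passes through D and L in some order between F and Q. Summing Manhattan distances along each leg and taking the cheapest ordering (F → D → L → Q) gives a lower bound of 1 + 2 + 1 = 4 moves.
A route of 4 moves achieves this: F → D → K → L → Q.
Since 4 matches the lower bound, it is optimal.

4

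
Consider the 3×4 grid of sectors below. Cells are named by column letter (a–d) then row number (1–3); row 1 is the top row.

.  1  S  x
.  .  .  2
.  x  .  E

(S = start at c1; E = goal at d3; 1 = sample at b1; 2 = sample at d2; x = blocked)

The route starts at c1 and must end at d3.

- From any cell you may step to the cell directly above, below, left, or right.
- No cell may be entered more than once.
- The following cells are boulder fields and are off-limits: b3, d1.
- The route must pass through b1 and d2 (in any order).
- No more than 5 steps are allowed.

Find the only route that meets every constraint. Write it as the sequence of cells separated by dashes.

Any route must reach b1 and d2 and still end at d3 within 5 moves, so the order of the required stops is forced.
Route from c1: left 1 to b1, down 1 to b2, right 2 to d2, down 1 to d3 — 5 moves in all.
Check: all required cells visited; 5 ≤ 5 moves.

c1 - b1 - b2 - c2 - d2 - d3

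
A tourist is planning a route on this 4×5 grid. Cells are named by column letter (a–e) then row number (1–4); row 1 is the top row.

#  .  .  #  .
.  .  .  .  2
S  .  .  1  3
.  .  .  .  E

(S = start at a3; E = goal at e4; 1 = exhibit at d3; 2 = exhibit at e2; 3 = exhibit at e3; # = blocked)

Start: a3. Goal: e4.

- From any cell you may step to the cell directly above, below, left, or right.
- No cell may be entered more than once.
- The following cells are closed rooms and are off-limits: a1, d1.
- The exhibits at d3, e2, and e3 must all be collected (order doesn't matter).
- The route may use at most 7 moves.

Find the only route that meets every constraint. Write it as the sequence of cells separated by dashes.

a3 - b3 - c3 - d3 - d2 - e2 - e3 - e4

The 7-move cap with required stops at d3, e2, e3 leaves no slack for detours.
Route from a3: 3× right (reaching d3), up to d2, right to e2, 2× down (reaching e4) — 7 moves in all.
Check: all required cells visited; 7 ≤ 7 moves.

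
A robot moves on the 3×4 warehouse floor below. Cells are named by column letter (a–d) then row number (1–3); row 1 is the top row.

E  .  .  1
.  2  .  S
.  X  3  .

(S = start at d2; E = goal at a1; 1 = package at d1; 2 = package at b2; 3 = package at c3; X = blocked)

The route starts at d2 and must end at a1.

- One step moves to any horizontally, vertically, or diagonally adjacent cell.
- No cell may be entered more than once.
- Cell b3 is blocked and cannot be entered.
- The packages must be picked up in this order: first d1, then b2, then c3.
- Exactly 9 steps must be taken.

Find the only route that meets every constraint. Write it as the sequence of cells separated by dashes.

The waypoints must appear in the order d1, b2, c3, with no cell reused.
Route from d2: up to d1, left to c1, down-left to b2, down-right to c3, right to d3, 2× up-left (reaching b1), down-left to a2, up to a1 — 9 moves in all.
Check: order respected (1 at step 1, 2 at step 3, 3 at step 4); 9 moves as required.

d2 - d1 - c1 - b2 - c3 - d3 - c2 - b1 - a2 - a1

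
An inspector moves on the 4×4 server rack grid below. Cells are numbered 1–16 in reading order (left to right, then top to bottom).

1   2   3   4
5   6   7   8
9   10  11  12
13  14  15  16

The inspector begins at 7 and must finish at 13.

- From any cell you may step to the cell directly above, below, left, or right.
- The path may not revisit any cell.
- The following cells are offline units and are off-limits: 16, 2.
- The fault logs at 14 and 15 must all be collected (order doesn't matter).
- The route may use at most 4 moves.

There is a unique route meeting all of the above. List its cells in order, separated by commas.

7, 11, 15, 14, 13

The 4-move cap with required stops at 14, 15 leaves no slack for detours.
Route from 7: down 2 to 15, left 2 to 13 — 4 moves in all.
Check: all required cells visited; 4 ≤ 4 moves.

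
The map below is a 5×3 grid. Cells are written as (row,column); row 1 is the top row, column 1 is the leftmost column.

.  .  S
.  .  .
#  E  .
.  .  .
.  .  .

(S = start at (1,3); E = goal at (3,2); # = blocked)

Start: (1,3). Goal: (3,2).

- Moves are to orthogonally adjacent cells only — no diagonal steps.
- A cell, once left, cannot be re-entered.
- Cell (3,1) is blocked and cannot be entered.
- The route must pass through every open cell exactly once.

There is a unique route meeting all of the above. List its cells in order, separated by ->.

(1,3) -> (1,2) -> (1,1) -> (2,1) -> (2,2) -> (2,3) -> (3,3) -> (4,3) -> (5,3) -> (5,2) -> (5,1) -> (4,1) -> (4,2) -> (3,2)

Need to visit all 14 open cells exactly once, starting at (1,3) and ending at (3,2).
Route from (1,3): 2× left (reaching (1,1)), down to (2,1), 2× right (reaching (2,3)), 3× down (reaching (5,3)), 2× left (reaching (5,1)), up to (4,1), right to (4,2), up to (3,2) — 13 moves in all.
Check: all 14 open cells covered.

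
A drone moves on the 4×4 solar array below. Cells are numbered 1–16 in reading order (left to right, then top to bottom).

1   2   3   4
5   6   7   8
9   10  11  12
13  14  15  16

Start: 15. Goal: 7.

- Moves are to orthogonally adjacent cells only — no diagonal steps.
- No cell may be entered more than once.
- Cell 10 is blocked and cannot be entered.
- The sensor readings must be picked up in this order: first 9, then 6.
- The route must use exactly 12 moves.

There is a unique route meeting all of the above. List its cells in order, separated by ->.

The waypoints must appear in the order 9, 6, with no cell reused.
Route from 15: 2× left (reaching 13), 2× up (reaching 5), right to 6, up to 2, 2× right (reaching 4), 2× down (reaching 12), left to 11, up to 7 — 12 moves in all.
Check: order respected (9 at step 3, 6 at step 5); 12 moves as required.

15 -> 14 -> 13 -> 9 -> 5 -> 6 -> 2 -> 3 -> 4 -> 8 -> 12 -> 11 -> 7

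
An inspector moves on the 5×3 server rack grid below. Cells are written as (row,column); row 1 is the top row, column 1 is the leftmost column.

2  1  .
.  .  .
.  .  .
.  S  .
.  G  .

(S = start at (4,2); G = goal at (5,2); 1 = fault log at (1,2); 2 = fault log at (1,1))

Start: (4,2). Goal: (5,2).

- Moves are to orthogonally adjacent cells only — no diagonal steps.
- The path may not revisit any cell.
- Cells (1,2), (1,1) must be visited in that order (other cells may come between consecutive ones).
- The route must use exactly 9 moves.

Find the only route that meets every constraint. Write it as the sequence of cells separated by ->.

The waypoints must appear in the order (1,2), (1,1), with no cell reused.
Route from (4,2): up 3 to (1,2), left 1 to (1,1), down 4 to (5,1), right 1 to (5,2) — 9 moves in all.
Check: order respected (1 at step 3, 2 at step 4); 9 moves as required.

(4,2) -> (3,2) -> (2,2) -> (1,2) -> (1,1) -> (2,1) -> (3,1) -> (4,1) -> (5,1) -> (5,2)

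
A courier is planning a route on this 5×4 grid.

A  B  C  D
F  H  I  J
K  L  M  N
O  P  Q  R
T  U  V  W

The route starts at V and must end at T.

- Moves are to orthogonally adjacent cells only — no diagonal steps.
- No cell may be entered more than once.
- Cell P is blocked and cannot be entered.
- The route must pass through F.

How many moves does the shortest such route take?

Any route passes through F somewhere between V and T. Summing Manhattan distances along the two legs (V → F → T) gives a lower bound of 5 + 3 = 8 moves.
A route of 8 moves achieves this: V → Q → M → I → H → F → K → O → T.
Since 8 matches the lower bound, it is optimal.

8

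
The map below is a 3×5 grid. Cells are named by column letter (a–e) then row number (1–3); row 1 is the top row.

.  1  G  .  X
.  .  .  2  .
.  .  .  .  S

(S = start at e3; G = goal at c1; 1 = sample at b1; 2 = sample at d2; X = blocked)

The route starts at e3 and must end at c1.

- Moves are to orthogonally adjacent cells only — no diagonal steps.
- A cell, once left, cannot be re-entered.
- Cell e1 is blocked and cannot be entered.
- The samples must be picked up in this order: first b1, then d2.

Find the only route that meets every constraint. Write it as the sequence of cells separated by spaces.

e3 d3 c3 b3 a3 a2 a1 b1 b2 c2 d2 d1 c1

The waypoints must appear in the order b1, d2, with no cell reused.
Route from e3: 4× left (reaching a3), 2× up (reaching a1), right to b1, down to b2, 2× right (reaching d2), up to d1, left to c1 — 12 moves in all.
Check: order respected (1 at step 7, 2 at step 10).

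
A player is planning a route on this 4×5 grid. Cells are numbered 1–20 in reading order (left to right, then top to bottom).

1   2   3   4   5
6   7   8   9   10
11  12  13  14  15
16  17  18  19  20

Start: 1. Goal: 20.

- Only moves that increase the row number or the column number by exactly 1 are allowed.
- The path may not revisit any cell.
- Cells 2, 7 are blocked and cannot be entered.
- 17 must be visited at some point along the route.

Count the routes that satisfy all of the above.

A right/down-only route from 1 to 20 makes exactly 3 down-moves and 4 right-moves in some order.
With no other constraints that would be C(7,3) = 35 routes.
Split at 17 and multiply the segment counts (each segment already excludes blocked cells): 1→17: 2; 17→20: 1; product = 2.
That gives 2 routes.

2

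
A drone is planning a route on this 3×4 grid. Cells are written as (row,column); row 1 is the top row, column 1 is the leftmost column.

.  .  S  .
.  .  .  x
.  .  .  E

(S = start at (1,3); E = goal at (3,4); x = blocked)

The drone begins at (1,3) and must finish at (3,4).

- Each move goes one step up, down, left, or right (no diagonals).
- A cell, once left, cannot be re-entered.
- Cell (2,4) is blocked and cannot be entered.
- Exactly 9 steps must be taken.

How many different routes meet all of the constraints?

Need simple routes of exactly 9 moves from (1,3) to (3,4) (Manhattan distance 3, so 3 moves are spent on a detour and 3 undoing it).
Enumerating: (1,3) (2,3) (2,2) (1,2) (1,1) (2,1) (3,1) (3,2) (3,3) (3,4) | (1,3) (1,2) (1,1) (2,1) (3,1) (3,2) (2,2) (2,3) (3,3) (3,4).
That gives 2 routes.

2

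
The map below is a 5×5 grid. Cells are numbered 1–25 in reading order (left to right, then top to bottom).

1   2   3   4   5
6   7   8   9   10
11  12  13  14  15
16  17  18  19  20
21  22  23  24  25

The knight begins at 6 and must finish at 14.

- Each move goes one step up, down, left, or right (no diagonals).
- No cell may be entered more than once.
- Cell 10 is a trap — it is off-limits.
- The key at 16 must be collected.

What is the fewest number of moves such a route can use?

6

Any route passes through 16 somewhere between 6 and 14. Summing Manhattan distances along the two legs (6 → 16 → 14) gives a lower bound of 2 + 4 = 6 moves.
A route of 6 moves achieves this: 6 → 11 → 16 → 17 → 12 → 13 → 14.
Since 6 matches the lower bound, it is optimal.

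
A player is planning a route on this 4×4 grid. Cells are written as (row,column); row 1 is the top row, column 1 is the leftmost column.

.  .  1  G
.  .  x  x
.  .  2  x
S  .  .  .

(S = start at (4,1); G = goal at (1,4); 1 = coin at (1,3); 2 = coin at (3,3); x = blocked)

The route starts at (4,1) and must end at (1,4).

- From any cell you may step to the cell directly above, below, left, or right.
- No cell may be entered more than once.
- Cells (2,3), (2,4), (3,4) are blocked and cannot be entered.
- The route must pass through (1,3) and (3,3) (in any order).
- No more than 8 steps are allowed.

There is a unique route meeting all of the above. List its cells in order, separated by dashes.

Any route must reach (1,3) and (3,3) and still end at (1,4) within 8 moves, so the order of the required stops is forced.
Route from (4,1): 2× right (reaching (4,3)), up to (3,3), left to (3,2), 2× up (reaching (1,2)), 2× right (reaching (1,4)) — 8 moves in all.
Check: all required cells visited; 8 ≤ 8 moves.

(4,1) - (4,2) - (4,3) - (3,3) - (3,2) - (2,2) - (1,2) - (1,3) - (1,4)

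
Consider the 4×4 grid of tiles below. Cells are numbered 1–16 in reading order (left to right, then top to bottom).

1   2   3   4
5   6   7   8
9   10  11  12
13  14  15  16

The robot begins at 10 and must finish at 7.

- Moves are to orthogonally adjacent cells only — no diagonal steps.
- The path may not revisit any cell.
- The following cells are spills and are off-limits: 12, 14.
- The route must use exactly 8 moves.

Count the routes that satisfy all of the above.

3

Need simple routes of exactly 8 moves from 10 to 7 (Manhattan distance 2, so 3 moves are spent on a detour and 3 undoing it).
Enumerating: 10 6 5 1 2 3 4 8 7 | 10 9 5 1 2 3 4 8 7 | 10 9 5 6 2 3 4 8 7.
That gives 3 routes.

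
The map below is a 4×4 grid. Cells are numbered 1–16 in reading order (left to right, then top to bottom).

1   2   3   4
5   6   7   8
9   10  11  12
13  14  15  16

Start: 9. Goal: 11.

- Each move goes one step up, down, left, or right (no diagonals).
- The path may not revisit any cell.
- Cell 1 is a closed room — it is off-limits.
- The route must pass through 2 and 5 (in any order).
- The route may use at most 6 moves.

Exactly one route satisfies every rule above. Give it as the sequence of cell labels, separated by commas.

The 6-move cap with required stops at 2, 5 leaves no slack for detours.
Route from 9: up 1 to 5, right 1 to 6, up 1 to 2, right 1 to 3, down 2 to 11 — 6 moves in all.
Check: all required cells visited; 6 ≤ 6 moves.

9, 5, 6, 2, 3, 7, 11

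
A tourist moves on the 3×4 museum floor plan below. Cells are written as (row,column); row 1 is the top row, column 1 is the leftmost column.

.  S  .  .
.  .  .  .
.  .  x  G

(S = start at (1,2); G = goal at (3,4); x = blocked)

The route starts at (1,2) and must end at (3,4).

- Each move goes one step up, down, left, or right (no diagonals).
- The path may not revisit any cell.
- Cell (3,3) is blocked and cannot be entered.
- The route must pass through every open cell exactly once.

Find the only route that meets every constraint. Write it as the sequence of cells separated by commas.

(1,2), (1,1), (2,1), (3,1), (3,2), (2,2), (2,3), (1,3), (1,4), (2,4), (3,4)

Need to visit all 11 open cells exactly once, starting at (1,2) and ending at (3,4).
Cell (1,1) has only two open neighbours ((2,1) and (1,2)), so the path must pass straight through it: one of those is the cell it's entered from and the other is where it exits.
Route from (1,2): left to (1,1), 2× down (reaching (3,1)), right to (3,2), up to (2,2), right to (2,3), up to (1,3), right to (1,4), 2× down (reaching (3,4)) — 10 moves in all.
Check: all 11 open cells covered.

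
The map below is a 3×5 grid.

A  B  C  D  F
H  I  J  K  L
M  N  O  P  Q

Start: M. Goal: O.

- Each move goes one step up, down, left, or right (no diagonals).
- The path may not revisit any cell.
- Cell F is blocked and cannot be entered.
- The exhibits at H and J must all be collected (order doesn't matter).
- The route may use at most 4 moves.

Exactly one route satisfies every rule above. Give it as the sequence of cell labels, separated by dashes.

M - H - I - J - O

Any route must reach H and J and still end at O within 4 moves, so the order of the required stops is forced.
Route from M: up 1 to H, right 2 to J, down 1 to O — 4 moves in all.
Check: all required cells visited; 4 ≤ 4 moves.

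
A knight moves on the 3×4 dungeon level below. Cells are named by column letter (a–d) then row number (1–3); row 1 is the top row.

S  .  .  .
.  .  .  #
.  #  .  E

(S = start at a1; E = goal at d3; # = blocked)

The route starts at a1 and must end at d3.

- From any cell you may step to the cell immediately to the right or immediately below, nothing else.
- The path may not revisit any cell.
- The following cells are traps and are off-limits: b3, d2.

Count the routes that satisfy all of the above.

A right/down-only route from a1 to d3 makes exactly 2 down-moves and 3 right-moves in some order.
With no other constraints that would be C(5,2) = 10 routes.
Subtract routes through each blocked cell (inclusion–exclusion for overlaps): − through d2: 4 − through b3: 3 → 3.
That gives 3 routes.

3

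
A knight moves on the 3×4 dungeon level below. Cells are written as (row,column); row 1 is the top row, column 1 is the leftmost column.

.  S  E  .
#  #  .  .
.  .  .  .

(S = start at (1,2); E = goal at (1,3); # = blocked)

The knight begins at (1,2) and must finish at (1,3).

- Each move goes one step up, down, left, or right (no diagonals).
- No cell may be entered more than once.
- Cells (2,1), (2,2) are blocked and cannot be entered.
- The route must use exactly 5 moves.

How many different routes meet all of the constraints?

0

Need simple routes of exactly 5 moves from (1,2) to (1,3) (Manhattan distance 1, so 2 moves are spent on a detour and 2 undoing it).
No route satisfies every constraint, so the count is 0.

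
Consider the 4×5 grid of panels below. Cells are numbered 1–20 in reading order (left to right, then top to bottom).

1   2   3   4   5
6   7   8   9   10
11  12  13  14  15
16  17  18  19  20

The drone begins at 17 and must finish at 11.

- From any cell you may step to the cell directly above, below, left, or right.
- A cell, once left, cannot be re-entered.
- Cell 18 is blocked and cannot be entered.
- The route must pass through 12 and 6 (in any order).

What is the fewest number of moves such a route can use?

Any route passes through 12 and 6 in some order between 17 and 11. Summing Manhattan distances along each leg and taking the cheapest ordering (17 → 12 → 6 → 11) gives a lower bound of 1 + 2 + 1 = 4 moves.
A route of 4 moves achieves this: 17 → 12 → 7 → 6 → 11.
Since 4 matches the lower bound, it is optimal.

4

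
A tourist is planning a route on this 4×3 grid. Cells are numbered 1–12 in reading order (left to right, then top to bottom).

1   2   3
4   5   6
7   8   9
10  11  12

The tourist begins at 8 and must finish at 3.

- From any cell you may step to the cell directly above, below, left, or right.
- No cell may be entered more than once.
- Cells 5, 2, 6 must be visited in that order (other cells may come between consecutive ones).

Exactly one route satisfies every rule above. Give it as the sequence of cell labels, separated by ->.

8 -> 5 -> 2 -> 1 -> 4 -> 7 -> 10 -> 11 -> 12 -> 9 -> 6 -> 3

The waypoints must appear in the order 5, 2, 6, with no cell reused.
Route from 8: up 2 to 2, left 1 to 1, down 3 to 10, right 2 to 12, up 3 to 3 — 11 moves in all.
Check: order respected (5 at step 1, 2 at step 2, 6 at step 10).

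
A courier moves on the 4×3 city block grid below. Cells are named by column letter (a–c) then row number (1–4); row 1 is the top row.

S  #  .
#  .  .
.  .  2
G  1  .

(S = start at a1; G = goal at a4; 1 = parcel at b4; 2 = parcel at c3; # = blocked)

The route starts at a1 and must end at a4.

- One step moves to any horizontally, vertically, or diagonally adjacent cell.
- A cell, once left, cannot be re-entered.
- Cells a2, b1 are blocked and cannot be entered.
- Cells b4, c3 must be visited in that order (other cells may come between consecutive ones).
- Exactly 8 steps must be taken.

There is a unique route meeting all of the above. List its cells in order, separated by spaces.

a1 b2 a3 b4 c4 c3 c2 b3 a4

The waypoints must appear in the order b4, c3, with no cell reused.
Route from a1: down-right to b2, down-left to a3, down-right to b4, right to c4, 2× up (reaching c2), 2× down-left (reaching a4) — 8 moves in all.
Check: order respected (1 at step 3, 2 at step 5); 8 moves as required.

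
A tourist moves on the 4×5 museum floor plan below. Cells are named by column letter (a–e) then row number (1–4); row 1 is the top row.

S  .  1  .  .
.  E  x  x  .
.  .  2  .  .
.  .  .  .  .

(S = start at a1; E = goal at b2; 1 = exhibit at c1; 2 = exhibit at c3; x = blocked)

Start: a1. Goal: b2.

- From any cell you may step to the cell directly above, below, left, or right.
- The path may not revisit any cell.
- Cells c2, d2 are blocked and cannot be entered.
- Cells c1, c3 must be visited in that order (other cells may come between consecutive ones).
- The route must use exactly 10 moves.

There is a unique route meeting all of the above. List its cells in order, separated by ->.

a1 -> b1 -> c1 -> d1 -> e1 -> e2 -> e3 -> d3 -> c3 -> b3 -> b2

The waypoints must appear in the order c1, c3, with no cell reused.
Route from a1: right 4 to e1, down 2 to e3, left 3 to b3, up 1 to b2 — 10 moves in all.
Check: order respected (1 at step 2, 2 at step 8); 10 moves as required.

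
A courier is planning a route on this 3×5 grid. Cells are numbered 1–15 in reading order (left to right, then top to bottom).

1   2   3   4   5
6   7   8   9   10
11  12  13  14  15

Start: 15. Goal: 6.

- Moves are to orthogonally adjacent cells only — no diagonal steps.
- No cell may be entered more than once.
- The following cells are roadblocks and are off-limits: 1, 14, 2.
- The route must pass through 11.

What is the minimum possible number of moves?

Any route passes through 11 somewhere between 15 and 6. Summing Manhattan distances along the two legs (15 → 11 → 6) gives a lower bound of 4 + 1 = 5 moves.
That bound ignores the blocked cells. Measuring each leg by the fewest moves that actually steer around them (15→11: 6; 11→6: 1) raises the lower bound to 7.
A route of 7 moves exists: 15 → 10 → 9 → 8 → 13 → 12 → 11 → 6.
Since 7 matches that lower bound, it is optimal.

7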